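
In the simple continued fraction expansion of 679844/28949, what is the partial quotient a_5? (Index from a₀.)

679844 = 23·28949 + 14017   →  a_0 = 23
28949 = 2·14017 + 915   →  a_1 = 2
14017 = 15·915 + 292   →  a_2 = 15
915 = 3·292 + 39   →  a_3 = 3
292 = 7·39 + 19   →  a_4 = 7
39 = 2·19 + 1   →  a_5 = 2

2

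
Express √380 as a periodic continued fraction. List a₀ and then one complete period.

[19; 2, 38]

a₀ = ⌊√380⌋ = 19.
With m₀=0, d₀=1 and mₖ₊₁ = dₖaₖ − mₖ, dₖ₊₁ = (n − mₖ₊₁²)/dₖ, aₖ₊₁ = ⌊(a₀+mₖ₊₁)/dₖ₊₁⌋:
  k=1: m=19, d=19, a=2
  k=2: m=19, d=1, a=38
d=1 and a=2a₀=38 at k=2, so the next step gives (m, d) = (19, 19) again — its k=1 value — and the period has length 2.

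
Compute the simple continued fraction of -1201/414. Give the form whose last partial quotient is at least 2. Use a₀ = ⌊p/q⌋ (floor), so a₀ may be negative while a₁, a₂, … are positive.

-1201 = -3×414 + 41
414 = 10×41 + 4
41 = 10×4 + 1
4 = 4×1 + 0  (stop)
So -1201/414 = [-3; 10, 10, 4].

[-3; 10, 10, 4]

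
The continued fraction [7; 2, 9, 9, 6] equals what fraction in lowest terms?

Using pₖ = aₖpₖ₋₁ + pₖ₋₂ and qₖ = aₖqₖ₋₁ + qₖ₋₂:
  k=0: a=7, p=7, q=1
  k=1: a=2, p=15, q=2
  k=2: a=9, p=142, q=19
  k=3: a=9, p=1293, q=173
  k=4: a=6, p=7900, q=1057

7900/1057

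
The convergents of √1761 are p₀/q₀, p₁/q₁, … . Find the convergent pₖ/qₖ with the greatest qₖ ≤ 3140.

98658/2351

√1761 = [41; 1, 26, 1, 82, …] (period length 4).
Convergents:
  p_0/q_0 = 41/1
  p_1/q_1 = 42/1
  p_2/q_2 = 1133/27
  p_3/q_3 = 1175/28
  p_4/q_4 = 97483/2323
  p_5/q_5 = 98658/2351
  p_6/q_6 = 2662591/63449
q_5 = 2351 ≤ 3140 < 63449 = q_6, so the answer is 98658/2351.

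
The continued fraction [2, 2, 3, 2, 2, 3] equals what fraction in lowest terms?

324/133

Using pₖ = aₖpₖ₋₁ + pₖ₋₂ and qₖ = aₖqₖ₋₁ + qₖ₋₂:
  k=0: a=2, p=2, q=1
  k=1: a=2, p=5, q=2
  k=2: a=3, p=17, q=7
  k=3: a=2, p=39, q=16
  k=4: a=2, p=95, q=39
  k=5: a=3, p=324, q=133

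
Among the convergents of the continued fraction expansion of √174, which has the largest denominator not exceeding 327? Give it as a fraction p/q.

√174 = [13; 5, 4, 5, 26, …] (period length 4).
Convergents:
  p_0/q_0 = 13/1
  p_1/q_1 = 66/5
  p_2/q_2 = 277/21
  p_3/q_3 = 1451/110
  p_4/q_4 = 38003/2881
q_3 = 110 ≤ 327 < 2881 = q_4, so the answer is 1451/110.

1451/110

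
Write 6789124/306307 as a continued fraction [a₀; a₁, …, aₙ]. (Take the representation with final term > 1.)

[22; 6, 12, 3, 12, 6, 18]

6789124 = 22×306307 + 50370
306307 = 6×50370 + 4087
50370 = 12×4087 + 1326
4087 = 3×1326 + 109
1326 = 12×109 + 18
109 = 6×18 + 1
18 = 18×1 + 0  (stop)
So 6789124/306307 = [22; 6, 12, 3, 12, 6, 18].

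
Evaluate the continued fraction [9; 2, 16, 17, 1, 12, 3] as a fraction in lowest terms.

Fold from the inside: start with 3/1.
  12 + 1/3 = 37/3
  1 + 3/37 = 40/37
  17 + 37/40 = 717/40
  16 + 40/717 = 11512/717
  2 + 717/11512 = 23741/11512
  9 + 11512/23741 = 225181/23741

225181/23741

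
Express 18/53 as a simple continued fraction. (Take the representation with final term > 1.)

[0; 2, 1, 17]

18 = 0*53 + 18
53 = 2*18 + 17
18 = 1*17 + 1
17 = 17*1 + 0  (stop)
So 18/53 = [0; 2, 1, 17].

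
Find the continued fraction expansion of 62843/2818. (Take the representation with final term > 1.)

62843 = 22×2818 + 847
2818 = 3×847 + 277
847 = 3×277 + 16
277 = 17×16 + 5
16 = 3×5 + 1
5 = 5×1 + 0  (stop)
So 62843/2818 = [22; 3, 3, 17, 3, 5].

[22; 3, 3, 17, 3, 5]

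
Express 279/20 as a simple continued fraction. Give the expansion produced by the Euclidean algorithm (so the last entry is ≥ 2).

279 = 13*20 + 19
20 = 1*19 + 1
19 = 19*1 + 0  (stop)
So 279/20 = [13; 1, 19].

[13; 1, 19]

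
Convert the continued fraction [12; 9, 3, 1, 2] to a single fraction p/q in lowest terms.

Fold from the inside: start with 2/1.
  1 + 1/2 = 3/2
  3 + 2/3 = 11/3
  9 + 3/11 = 102/11
  12 + 11/102 = 1235/102

1235/102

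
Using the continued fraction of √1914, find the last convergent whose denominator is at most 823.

15356/351

√1914 = [43; 1, 2, 1, 86, …] (period length 4).
Convergents:
  p_0/q_0 = 43/1
  p_1/q_1 = 44/1
  p_2/q_2 = 131/3
  p_3/q_3 = 175/4
  p_4/q_4 = 15181/347
  p_5/q_5 = 15356/351
  p_6/q_6 = 45893/1049
q_5 = 351 ≤ 823 < 1049 = q_6, so the answer is 15356/351.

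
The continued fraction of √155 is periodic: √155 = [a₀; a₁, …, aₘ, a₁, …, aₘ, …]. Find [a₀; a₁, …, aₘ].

[12; 2, 4, 2, 24]

a₀ = ⌊√155⌋ = 12.
With m₀=0, d₀=1 and mₖ₊₁ = dₖaₖ − mₖ, dₖ₊₁ = (n − mₖ₊₁²)/dₖ, aₖ₊₁ = ⌊(a₀+mₖ₊₁)/dₖ₊₁⌋:
  k=1: m=12, d=11, a=2
  k=2: m=10, d=5, a=4
  k=3: m=10, d=11, a=2
  k=4: m=12, d=1, a=24
d=1 and a=2a₀=24 at k=4, so the next step gives (m, d) = (12, 11) again — its k=1 value — and the period has length 4.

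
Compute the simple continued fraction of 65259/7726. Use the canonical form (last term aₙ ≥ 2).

[8; 2, 4, 5, 3, 6, 8]

65259 = 8·7726 + 3451
7726 = 2·3451 + 824
3451 = 4·824 + 155
824 = 5·155 + 49
155 = 3·49 + 8
49 = 6·8 + 1
8 = 8·1 + 0  (stop)
So 65259/7726 = [8; 2, 4, 5, 3, 6, 8].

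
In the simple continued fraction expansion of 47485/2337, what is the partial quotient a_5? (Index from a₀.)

2

47485 = 20·2337 + 745   →  a_0 = 20
2337 = 3·745 + 102   →  a_1 = 3
745 = 7·102 + 31   →  a_2 = 7
102 = 3·31 + 9   →  a_3 = 3
31 = 3·9 + 4   →  a_4 = 3
9 = 2·4 + 1   →  a_5 = 2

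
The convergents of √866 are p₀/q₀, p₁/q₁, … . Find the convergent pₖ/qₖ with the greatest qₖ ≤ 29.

√866 = [29; 2, 2, 1, 28, 1, 2, 2, 58, …] (period length 8).
Convergents:
  p_0/q_0 = 29/1
  p_1/q_1 = 59/2
  p_2/q_2 = 147/5
  p_3/q_3 = 206/7
  p_4/q_4 = 5915/201
q_3 = 7 ≤ 29 < 201 = q_4, so the answer is 206/7.

206/7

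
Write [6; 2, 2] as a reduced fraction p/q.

32/5

Fold from the inside: start with 2/1.
  2 + 1/2 = 5/2
  6 + 2/5 = 32/5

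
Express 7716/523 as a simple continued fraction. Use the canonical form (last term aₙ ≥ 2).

[14; 1, 3, 18, 2, 3]

7716 = 14*523 + 394
523 = 1*394 + 129
394 = 3*129 + 7
129 = 18*7 + 3
7 = 2*3 + 1
3 = 3*1 + 0  (stop)
So 7716/523 = [14; 1, 3, 18, 2, 3].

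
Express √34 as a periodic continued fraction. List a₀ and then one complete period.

a₀ = ⌊√34⌋ = 5.
With m₀=0, d₀=1 and mₖ₊₁ = dₖaₖ − mₖ, dₖ₊₁ = (n − mₖ₊₁²)/dₖ, aₖ₊₁ = ⌊(a₀+mₖ₊₁)/dₖ₊₁⌋:
  k=1: m=5, d=9, a=1
  k=2: m=4, d=2, a=4
  k=3: m=4, d=9, a=1
  k=4: m=5, d=1, a=10
d=1 and a=2a₀=10 at k=4, so the next step gives (m, d) = (5, 9) again — its k=1 value — and the period has length 4.

[5; 1, 4, 1, 10]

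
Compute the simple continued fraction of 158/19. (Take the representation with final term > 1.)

[8; 3, 6]

158 = 8·19 + 6
19 = 3·6 + 1
6 = 6·1 + 0  (stop)
So 158/19 = [8; 3, 6].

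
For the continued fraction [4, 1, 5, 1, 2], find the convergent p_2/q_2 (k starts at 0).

29/6

Using pₖ = aₖpₖ₋₁ + pₖ₋₂, qₖ = aₖqₖ₋₁ + qₖ₋₂ (with p₋₁=1, p₋₂=0, q₋₁=0, q₋₂=1):
  k=0: a=4, p=4, q=1
  k=1: a=1, p=5, q=1
  k=2: a=5, p=29, q=6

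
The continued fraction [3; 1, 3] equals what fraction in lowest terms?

15/4

Using pₖ = aₖpₖ₋₁ + pₖ₋₂ and qₖ = aₖqₖ₋₁ + qₖ₋₂:
  k=0: a=3, p=3, q=1
  k=1: a=1, p=4, q=1
  k=2: a=3, p=15, q=4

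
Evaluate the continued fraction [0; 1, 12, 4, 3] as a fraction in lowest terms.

Fold from the inside: start with 3/1.
  4 + 1/3 = 13/3
  12 + 3/13 = 159/13
  1 + 13/159 = 172/159
  0 + 159/172 = 159/172

159/172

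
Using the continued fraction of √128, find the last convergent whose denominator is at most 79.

√128 = [11; 3, 5, 3, 22, …] (period length 4).
Convergents:
  p_0/q_0 = 11/1
  p_1/q_1 = 34/3
  p_2/q_2 = 181/16
  p_3/q_3 = 577/51
  p_4/q_4 = 12875/1138
q_3 = 51 ≤ 79 < 1138 = q_4, so the answer is 577/51.

577/51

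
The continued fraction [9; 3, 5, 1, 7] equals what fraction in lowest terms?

Using pₖ = aₖpₖ₋₁ + pₖ₋₂ and qₖ = aₖqₖ₋₁ + qₖ₋₂:
  k=0: a=9, p=9, q=1
  k=1: a=3, p=28, q=3
  k=2: a=5, p=149, q=16
  k=3: a=1, p=177, q=19
  k=4: a=7, p=1388, q=149

1388/149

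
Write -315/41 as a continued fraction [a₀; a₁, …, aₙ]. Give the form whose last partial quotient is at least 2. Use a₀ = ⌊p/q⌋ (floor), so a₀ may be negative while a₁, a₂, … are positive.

-315 = -8*41 + 13
41 = 3*13 + 2
13 = 6*2 + 1
2 = 2*1 + 0  (stop)
So -315/41 = [-8; 3, 6, 2].

[-8; 3, 6, 2]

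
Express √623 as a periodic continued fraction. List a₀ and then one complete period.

[24; 1, 23, 1, 48]

a₀ = ⌊√623⌋ = 24.
With m₀=0, d₀=1 and mₖ₊₁ = dₖaₖ − mₖ, dₖ₊₁ = (n − mₖ₊₁²)/dₖ, aₖ₊₁ = ⌊(a₀+mₖ₊₁)/dₖ₊₁⌋:
  k=1: m=24, d=47, a=1
  k=2: m=23, d=2, a=23
  k=3: m=23, d=47, a=1
  k=4: m=24, d=1, a=48
d=1 and a=2a₀=48 at k=4, so the next step gives (m, d) = (24, 47) again — its k=1 value — and the period has length 4.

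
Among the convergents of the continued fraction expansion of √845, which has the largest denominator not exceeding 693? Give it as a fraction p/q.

√845 = [29; 14, 1, 1, 14, 58, …] (period length 5).
Convergents:
  p_0/q_0 = 29/1
  p_1/q_1 = 407/14
  p_2/q_2 = 436/15
  p_3/q_3 = 843/29
  p_4/q_4 = 12238/421
  p_5/q_5 = 710647/24447
q_4 = 421 ≤ 693 < 24447 = q_5, so the answer is 12238/421.

12238/421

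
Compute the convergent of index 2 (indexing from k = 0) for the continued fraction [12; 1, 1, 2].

25/2

Using pₖ = aₖpₖ₋₁ + pₖ₋₂, qₖ = aₖqₖ₋₁ + qₖ₋₂ (with p₋₁=1, p₋₂=0, q₋₁=0, q₋₂=1):
  k=0: a=12, p=12, q=1
  k=1: a=1, p=13, q=1
  k=2: a=1, p=25, q=2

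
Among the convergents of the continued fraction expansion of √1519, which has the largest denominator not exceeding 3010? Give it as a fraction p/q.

117001/3002

√1519 = [38; 1, 37, 1, 76, …] (period length 4).
Convergents:
  p_0/q_0 = 38/1
  p_1/q_1 = 39/1
  p_2/q_2 = 1481/38
  p_3/q_3 = 1520/39
  p_4/q_4 = 117001/3002
  p_5/q_5 = 118521/3041
q_4 = 3002 ≤ 3010 < 3041 = q_5, so the answer is 117001/3002.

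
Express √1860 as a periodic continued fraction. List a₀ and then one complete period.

[43; 7, 1, 4, 1, 7, 86]

a₀ = ⌊√1860⌋ = 43.
With m₀=0, d₀=1 and mₖ₊₁ = dₖaₖ − mₖ, dₖ₊₁ = (n − mₖ₊₁²)/dₖ, aₖ₊₁ = ⌊(a₀+mₖ₊₁)/dₖ₊₁⌋:
  k=1: m=43, d=11, a=7
  k=2: m=34, d=64, a=1
  k=3: m=30, d=15, a=4
  k=4: m=30, d=64, a=1
  k=5: m=34, d=11, a=7
  k=6: m=43, d=1, a=86
d=1 and a=2a₀=86 at k=6, so the next step gives (m, d) = (43, 11) again — its k=1 value — and the period has length 6.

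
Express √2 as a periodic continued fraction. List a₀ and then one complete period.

[1; 2]

a₀ = ⌊√2⌋ = 1.
With m₀=0, d₀=1 and mₖ₊₁ = dₖaₖ − mₖ, dₖ₊₁ = (n − mₖ₊₁²)/dₖ, aₖ₊₁ = ⌊(a₀+mₖ₊₁)/dₖ₊₁⌋:
  k=1: m=1, d=1, a=2
d=1 and a=2a₀=2 at k=1, so the next step gives (m, d) = (1, 1) again — its k=1 value — and the period has length 1.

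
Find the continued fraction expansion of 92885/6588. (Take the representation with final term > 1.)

92885 = 14*6588 + 653
6588 = 10*653 + 58
653 = 11*58 + 15
58 = 3*15 + 13
15 = 1*13 + 2
13 = 6*2 + 1
2 = 2*1 + 0  (stop)
So 92885/6588 = [14; 10, 11, 3, 1, 6, 2].

[14; 10, 11, 3, 1, 6, 2]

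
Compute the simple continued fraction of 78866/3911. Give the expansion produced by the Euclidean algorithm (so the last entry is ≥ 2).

[20; 6, 18, 2, 5, 3]

78866 = 20×3911 + 646
3911 = 6×646 + 35
646 = 18×35 + 16
35 = 2×16 + 3
16 = 5×3 + 1
3 = 3×1 + 0  (stop)
So 78866/3911 = [20; 6, 18, 2, 5, 3].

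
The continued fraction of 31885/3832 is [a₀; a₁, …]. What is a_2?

31885 = 8·3832 + 1229   →  a_0 = 8
3832 = 3·1229 + 145   →  a_1 = 3
1229 = 8·145 + 69   →  a_2 = 8

8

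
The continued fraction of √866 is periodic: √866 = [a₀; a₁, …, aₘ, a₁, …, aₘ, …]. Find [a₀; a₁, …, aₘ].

a₀ = ⌊√866⌋ = 29.
With m₀=0, d₀=1 and mₖ₊₁ = dₖaₖ − mₖ, dₖ₊₁ = (n − mₖ₊₁²)/dₖ, aₖ₊₁ = ⌊(a₀+mₖ₊₁)/dₖ₊₁⌋:
  k=1: m=29, d=25, a=2
  k=2: m=21, d=17, a=2
  k=3: m=13, d=41, a=1
  k=4: m=28, d=2, a=28
  k=5: m=28, d=41, a=1
  k=6: m=13, d=17, a=2
  k=7: m=21, d=25, a=2
  k=8: m=29, d=1, a=58
d=1 and a=2a₀=58 at k=8, so the next step gives (m, d) = (29, 25) again — its k=1 value — and the period has length 8.

[29; 2, 2, 1, 28, 1, 2, 2, 58]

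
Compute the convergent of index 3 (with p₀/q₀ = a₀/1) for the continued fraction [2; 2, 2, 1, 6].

Using pₖ = aₖpₖ₋₁ + pₖ₋₂, qₖ = aₖqₖ₋₁ + qₖ₋₂ (with p₋₁=1, p₋₂=0, q₋₁=0, q₋₂=1):
  k=0: a=2, p=2, q=1
  k=1: a=2, p=5, q=2
  k=2: a=2, p=12, q=5
  k=3: a=1, p=17, q=7

17/7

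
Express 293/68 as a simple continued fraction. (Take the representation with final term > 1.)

293 = 4×68 + 21
68 = 3×21 + 5
21 = 4×5 + 1
5 = 5×1 + 0  (stop)
So 293/68 = [4; 3, 4, 5].

[4; 3, 4, 5]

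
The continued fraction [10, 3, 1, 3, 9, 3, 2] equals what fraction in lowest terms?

Using pₖ = aₖpₖ₋₁ + pₖ₋₂ and qₖ = aₖqₖ₋₁ + qₖ₋₂:
  k=0: a=10, p=10, q=1
  k=1: a=3, p=31, q=3
  k=2: a=1, p=41, q=4
  k=3: a=3, p=154, q=15
  k=4: a=9, p=1427, q=139
  k=5: a=3, p=4435, q=432
  k=6: a=2, p=10297, q=1003

10297/1003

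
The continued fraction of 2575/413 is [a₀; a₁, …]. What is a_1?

4

2575 = 6·413 + 97   →  a_0 = 6
413 = 4·97 + 25   →  a_1 = 4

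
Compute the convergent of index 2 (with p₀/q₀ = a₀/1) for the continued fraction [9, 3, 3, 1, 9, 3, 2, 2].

Using pₖ = aₖpₖ₋₁ + pₖ₋₂, qₖ = aₖqₖ₋₁ + qₖ₋₂ (with p₋₁=1, p₋₂=0, q₋₁=0, q₋₂=1):
  k=0: a=9, p=9, q=1
  k=1: a=3, p=28, q=3
  k=2: a=3, p=93, q=10

93/10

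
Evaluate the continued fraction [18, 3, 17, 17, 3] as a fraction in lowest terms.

49721/2713

Fold from the inside: start with 3/1.
  17 + 1/3 = 52/3
  17 + 3/52 = 887/52
  3 + 52/887 = 2713/887
  18 + 887/2713 = 49721/2713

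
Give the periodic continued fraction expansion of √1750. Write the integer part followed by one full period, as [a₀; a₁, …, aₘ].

a₀ = ⌊√1750⌋ = 41.
With m₀=0, d₀=1 and mₖ₊₁ = dₖaₖ − mₖ, dₖ₊₁ = (n − mₖ₊₁²)/dₖ, aₖ₊₁ = ⌊(a₀+mₖ₊₁)/dₖ₊₁⌋:
  k=1: m=41, d=69, a=1
  k=2: m=28, d=14, a=4
  k=3: m=28, d=69, a=1
  k=4: m=41, d=1, a=82
d=1 and a=2a₀=82 at k=4, so the next step gives (m, d) = (41, 69) again — its k=1 value — and the period has length 4.

[41; 1, 4, 1, 82]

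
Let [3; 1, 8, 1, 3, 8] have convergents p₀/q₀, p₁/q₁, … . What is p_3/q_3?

Using pₖ = aₖpₖ₋₁ + pₖ₋₂, qₖ = aₖqₖ₋₁ + qₖ₋₂ (with p₋₁=1, p₋₂=0, q₋₁=0, q₋₂=1):
  k=0: a=3, p=3, q=1
  k=1: a=1, p=4, q=1
  k=2: a=8, p=35, q=9
  k=3: a=1, p=39, q=10

39/10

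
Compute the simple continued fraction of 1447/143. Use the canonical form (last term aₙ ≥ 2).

[10; 8, 2, 2, 3]

1447 = 10*143 + 17
143 = 8*17 + 7
17 = 2*7 + 3
7 = 2*3 + 1
3 = 3*1 + 0  (stop)
So 1447/143 = [10; 8, 2, 2, 3].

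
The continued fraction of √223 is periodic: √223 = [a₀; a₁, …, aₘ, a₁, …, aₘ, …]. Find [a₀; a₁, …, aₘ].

a₀ = ⌊√223⌋ = 14.
With m₀=0, d₀=1 and mₖ₊₁ = dₖaₖ − mₖ, dₖ₊₁ = (n − mₖ₊₁²)/dₖ, aₖ₊₁ = ⌊(a₀+mₖ₊₁)/dₖ₊₁⌋:
  k=1: m=14, d=27, a=1
  k=2: m=13, d=2, a=13
  k=3: m=13, d=27, a=1
  k=4: m=14, d=1, a=28
d=1 and a=2a₀=28 at k=4, so the next step gives (m, d) = (14, 27) again — its k=1 value — and the period has length 4.

[14; 1, 13, 1, 28]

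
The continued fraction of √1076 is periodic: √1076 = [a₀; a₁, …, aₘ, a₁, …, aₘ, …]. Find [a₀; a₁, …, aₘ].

[32; 1, 4, 16, 4, 1, 64]

a₀ = ⌊√1076⌋ = 32.
With m₀=0, d₀=1 and mₖ₊₁ = dₖaₖ − mₖ, dₖ₊₁ = (n − mₖ₊₁²)/dₖ, aₖ₊₁ = ⌊(a₀+mₖ₊₁)/dₖ₊₁⌋:
  k=1: m=32, d=52, a=1
  k=2: m=20, d=13, a=4
  k=3: m=32, d=4, a=16
  k=4: m=32, d=13, a=4
  k=5: m=20, d=52, a=1
  k=6: m=32, d=1, a=64
d=1 and a=2a₀=64 at k=6, so the next step gives (m, d) = (32, 52) again — its k=1 value — and the period has length 6.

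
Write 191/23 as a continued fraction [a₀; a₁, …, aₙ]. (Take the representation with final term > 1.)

191 = 8·23 + 7
23 = 3·7 + 2
7 = 3·2 + 1
2 = 2·1 + 0  (stop)
So 191/23 = [8; 3, 3, 2].

[8; 3, 3, 2]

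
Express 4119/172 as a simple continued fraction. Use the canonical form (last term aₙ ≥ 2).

4119 = 23*172 + 163
172 = 1*163 + 9
163 = 18*9 + 1
9 = 9*1 + 0  (stop)
So 4119/172 = [23; 1, 18, 9].

[23; 1, 18, 9]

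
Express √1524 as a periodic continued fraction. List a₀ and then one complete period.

[39; 26, 78]

a₀ = ⌊√1524⌋ = 39.
With m₀=0, d₀=1 and mₖ₊₁ = dₖaₖ − mₖ, dₖ₊₁ = (n − mₖ₊₁²)/dₖ, aₖ₊₁ = ⌊(a₀+mₖ₊₁)/dₖ₊₁⌋:
  k=1: m=39, d=3, a=26
  k=2: m=39, d=1, a=78
d=1 and a=2a₀=78 at k=2, so the next step gives (m, d) = (39, 3) again — its k=1 value — and the period has length 2.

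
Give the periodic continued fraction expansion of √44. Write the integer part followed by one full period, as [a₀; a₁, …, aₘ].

a₀ = ⌊√44⌋ = 6.

[6; 1, 1, 1, 2, 1, 1, 1, 12]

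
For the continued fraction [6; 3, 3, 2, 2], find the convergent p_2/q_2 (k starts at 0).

Using pₖ = aₖpₖ₋₁ + pₖ₋₂, qₖ = aₖqₖ₋₁ + qₖ₋₂ (with p₋₁=1, p₋₂=0, q₋₁=0, q₋₂=1):
  k=0: a=6, p=6, q=1
  k=1: a=3, p=19, q=3
  k=2: a=3, p=63, q=10

63/10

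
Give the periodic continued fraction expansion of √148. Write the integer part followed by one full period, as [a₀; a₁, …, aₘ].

[12; 6, 24]

a₀ = ⌊√148⌋ = 12.
With m₀=0, d₀=1 and mₖ₊₁ = dₖaₖ − mₖ, dₖ₊₁ = (n − mₖ₊₁²)/dₖ, aₖ₊₁ = ⌊(a₀+mₖ₊₁)/dₖ₊₁⌋:
  k=1: m=12, d=4, a=6
  k=2: m=12, d=1, a=24
d=1 and a=2a₀=24 at k=2, so the next step gives (m, d) = (12, 4) again — its k=1 value — and the period has length 2.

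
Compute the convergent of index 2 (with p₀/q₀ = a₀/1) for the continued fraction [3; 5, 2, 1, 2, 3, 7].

Using pₖ = aₖpₖ₋₁ + pₖ₋₂, qₖ = aₖqₖ₋₁ + qₖ₋₂ (with p₋₁=1, p₋₂=0, q₋₁=0, q₋₂=1):
  k=0: a=3, p=3, q=1
  k=1: a=5, p=16, q=5
  k=2: a=2, p=35, q=11

35/11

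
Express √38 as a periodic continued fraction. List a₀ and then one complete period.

[6; 6, 12]

a₀ = ⌊√38⌋ = 6.
With m₀=0, d₀=1 and mₖ₊₁ = dₖaₖ − mₖ, dₖ₊₁ = (n − mₖ₊₁²)/dₖ, aₖ₊₁ = ⌊(a₀+mₖ₊₁)/dₖ₊₁⌋:
  k=1: m=6, d=2, a=6
  k=2: m=6, d=1, a=12
d=1 and a=2a₀=12 at k=2, so the next step gives (m, d) = (6, 2) again — its k=1 value — and the period has length 2.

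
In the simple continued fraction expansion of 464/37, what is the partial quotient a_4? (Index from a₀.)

464 = 12·37 + 20   →  a_0 = 12
37 = 1·20 + 17   →  a_1 = 1
20 = 1·17 + 3   →  a_2 = 1
17 = 5·3 + 2   →  a_3 = 5
3 = 1·2 + 1   →  a_4 = 1

1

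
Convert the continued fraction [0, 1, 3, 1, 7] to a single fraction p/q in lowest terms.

Fold from the inside: start with 7/1.
  1 + 1/7 = 8/7
  3 + 7/8 = 31/8
  1 + 8/31 = 39/31
  0 + 31/39 = 31/39

31/39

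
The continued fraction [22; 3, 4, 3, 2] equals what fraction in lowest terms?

2164/97

Fold from the inside: start with 2/1.
  3 + 1/2 = 7/2
  4 + 2/7 = 30/7
  3 + 7/30 = 97/30
  22 + 30/97 = 2164/97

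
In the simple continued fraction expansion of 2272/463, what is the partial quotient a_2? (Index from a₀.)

2272 = 4·463 + 420   →  a_0 = 4
463 = 1·420 + 43   →  a_1 = 1
420 = 9·43 + 33   →  a_2 = 9

9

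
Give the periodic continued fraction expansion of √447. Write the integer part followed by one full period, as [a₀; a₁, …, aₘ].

a₀ = ⌊√447⌋ = 21.
With m₀=0, d₀=1 and mₖ₊₁ = dₖaₖ − mₖ, dₖ₊₁ = (n − mₖ₊₁²)/dₖ, aₖ₊₁ = ⌊(a₀+mₖ₊₁)/dₖ₊₁⌋:
  k=1: m=21, d=6, a=7
  k=2: m=21, d=1, a=42
d=1 and a=2a₀=42 at k=2, so the next step gives (m, d) = (21, 6) again — its k=1 value — and the period has length 2.

[21; 7, 42]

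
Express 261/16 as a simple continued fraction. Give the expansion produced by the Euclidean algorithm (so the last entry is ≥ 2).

[16; 3, 5]

261 = 16·16 + 5
16 = 3·5 + 1
5 = 5·1 + 0  (stop)
So 261/16 = [16; 3, 5].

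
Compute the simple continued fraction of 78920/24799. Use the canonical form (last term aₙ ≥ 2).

78920 = 3×24799 + 4523
24799 = 5×4523 + 2184
4523 = 2×2184 + 155
2184 = 14×155 + 14
155 = 11×14 + 1
14 = 14×1 + 0  (stop)
So 78920/24799 = [3; 5, 2, 14, 11, 14].

[3; 5, 2, 14, 11, 14]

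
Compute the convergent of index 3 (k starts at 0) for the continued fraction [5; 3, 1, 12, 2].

Using pₖ = aₖpₖ₋₁ + pₖ₋₂, qₖ = aₖqₖ₋₁ + qₖ₋₂ (with p₋₁=1, p₋₂=0, q₋₁=0, q₋₂=1):
  k=0: a=5, p=5, q=1
  k=1: a=3, p=16, q=3
  k=2: a=1, p=21, q=4
  k=3: a=12, p=268, q=51

268/51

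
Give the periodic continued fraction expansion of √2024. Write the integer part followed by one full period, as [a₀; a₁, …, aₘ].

[44; 1, 88]

a₀ = ⌊√2024⌋ = 44.
With m₀=0, d₀=1 and mₖ₊₁ = dₖaₖ − mₖ, dₖ₊₁ = (n − mₖ₊₁²)/dₖ, aₖ₊₁ = ⌊(a₀+mₖ₊₁)/dₖ₊₁⌋:
  k=1: m=44, d=88, a=1
  k=2: m=44, d=1, a=88
d=1 and a=2a₀=88 at k=2, so the next step gives (m, d) = (44, 88) again — its k=1 value — and the period has length 2.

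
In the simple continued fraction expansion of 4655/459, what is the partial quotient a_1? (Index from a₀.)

4655 = 10·459 + 65   →  a_0 = 10
459 = 7·65 + 4   →  a_1 = 7

7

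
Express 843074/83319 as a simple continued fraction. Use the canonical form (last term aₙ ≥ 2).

[10; 8, 2, 3, 18, 19, 4]

843074 = 10·83319 + 9884
83319 = 8·9884 + 4247
9884 = 2·4247 + 1390
4247 = 3·1390 + 77
1390 = 18·77 + 4
77 = 19·4 + 1
4 = 4·1 + 0  (stop)
So 843074/83319 = [10; 8, 2, 3, 18, 19, 4].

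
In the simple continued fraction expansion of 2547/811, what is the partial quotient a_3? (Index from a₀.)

1

2547 = 3·811 + 114   →  a_0 = 3
811 = 7·114 + 13   →  a_1 = 7
114 = 8·13 + 10   →  a_2 = 8
13 = 1·10 + 3   →  a_3 = 1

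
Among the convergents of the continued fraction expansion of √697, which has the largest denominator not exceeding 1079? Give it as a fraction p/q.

√697 = [26; 2, 2, 52, …] (period length 3).
Convergents:
  p_0/q_0 = 26/1
  p_1/q_1 = 53/2
  p_2/q_2 = 132/5
  p_3/q_3 = 6917/262
  p_4/q_4 = 13966/529
  p_5/q_5 = 34849/1320
q_4 = 529 ≤ 1079 < 1320 = q_5, so the answer is 13966/529.

13966/529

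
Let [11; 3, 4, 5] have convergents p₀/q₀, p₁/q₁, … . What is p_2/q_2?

147/13

Using pₖ = aₖpₖ₋₁ + pₖ₋₂, qₖ = aₖqₖ₋₁ + qₖ₋₂ (with p₋₁=1, p₋₂=0, q₋₁=0, q₋₂=1):
  k=0: a=11, p=11, q=1
  k=1: a=3, p=34, q=3
  k=2: a=4, p=147, q=13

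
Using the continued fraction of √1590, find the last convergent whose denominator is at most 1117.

25480/639

√1590 = [39; 1, 6, 1, 78, …] (period length 4).
Convergents:
  p_0/q_0 = 39/1
  p_1/q_1 = 40/1
  p_2/q_2 = 279/7
  p_3/q_3 = 319/8
  p_4/q_4 = 25161/631
  p_5/q_5 = 25480/639
  p_6/q_6 = 178041/4465
q_5 = 639 ≤ 1117 < 4465 = q_6, so the answer is 25480/639.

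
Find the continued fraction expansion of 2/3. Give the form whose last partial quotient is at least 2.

[0; 1, 2]

2 = 0*3 + 2
3 = 1*2 + 1
2 = 2*1 + 0  (stop)
So 2/3 = [0; 1, 2].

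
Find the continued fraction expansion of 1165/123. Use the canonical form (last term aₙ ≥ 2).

[9; 2, 8, 3, 2]

1165 = 9·123 + 58
123 = 2·58 + 7
58 = 8·7 + 2
7 = 3·2 + 1
2 = 2·1 + 0  (stop)
So 1165/123 = [9; 2, 8, 3, 2].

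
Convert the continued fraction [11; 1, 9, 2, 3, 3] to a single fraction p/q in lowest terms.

Fold from the inside: start with 3/1.
  3 + 1/3 = 10/3
  2 + 3/10 = 23/10
  9 + 10/23 = 217/23
  1 + 23/217 = 240/217
  11 + 217/240 = 2857/240

2857/240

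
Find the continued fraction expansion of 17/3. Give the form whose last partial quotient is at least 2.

17 = 5·3 + 2
3 = 1·2 + 1
2 = 2·1 + 0  (stop)
So 17/3 = [5; 1, 2].

[5; 1, 2]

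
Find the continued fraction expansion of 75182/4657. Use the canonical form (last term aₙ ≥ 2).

[16; 6, 1, 19, 3, 3, 3]

75182 = 16·4657 + 670
4657 = 6·670 + 637
670 = 1·637 + 33
637 = 19·33 + 10
33 = 3·10 + 3
10 = 3·3 + 1
3 = 3·1 + 0  (stop)
So 75182/4657 = [16; 6, 1, 19, 3, 3, 3].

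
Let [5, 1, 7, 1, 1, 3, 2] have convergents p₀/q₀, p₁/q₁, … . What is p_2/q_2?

Using pₖ = aₖpₖ₋₁ + pₖ₋₂, qₖ = aₖqₖ₋₁ + qₖ₋₂ (with p₋₁=1, p₋₂=0, q₋₁=0, q₋₂=1):
  k=0: a=5, p=5, q=1
  k=1: a=1, p=6, q=1
  k=2: a=7, p=47, q=8

47/8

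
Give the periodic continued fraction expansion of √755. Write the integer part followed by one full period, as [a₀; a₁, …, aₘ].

[27; 2, 10, 2, 54]

a₀ = ⌊√755⌋ = 27.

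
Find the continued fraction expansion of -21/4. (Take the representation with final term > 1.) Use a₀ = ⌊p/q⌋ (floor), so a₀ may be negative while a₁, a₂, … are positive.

-21 = -6*4 + 3
4 = 1*3 + 1
3 = 3*1 + 0  (stop)
So -21/4 = [-6; 1, 3].

[-6; 1, 3]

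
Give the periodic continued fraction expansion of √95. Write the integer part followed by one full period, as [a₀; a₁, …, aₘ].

a₀ = ⌊√95⌋ = 9.
With m₀=0, d₀=1 and mₖ₊₁ = dₖaₖ − mₖ, dₖ₊₁ = (n − mₖ₊₁²)/dₖ, aₖ₊₁ = ⌊(a₀+mₖ₊₁)/dₖ₊₁⌋:
  k=1: m=9, d=14, a=1
  k=2: m=5, d=5, a=2
  k=3: m=5, d=14, a=1
  k=4: m=9, d=1, a=18
d=1 and a=2a₀=18 at k=4, so the next step gives (m, d) = (9, 14) again — its k=1 value — and the period has length 4.

[9; 1, 2, 1, 18]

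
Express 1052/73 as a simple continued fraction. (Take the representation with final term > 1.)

[14; 2, 2, 3, 4]

1052 = 14·73 + 30
73 = 2·30 + 13
30 = 2·13 + 4
13 = 3·4 + 1
4 = 4·1 + 0  (stop)
So 1052/73 = [14; 2, 2, 3, 4].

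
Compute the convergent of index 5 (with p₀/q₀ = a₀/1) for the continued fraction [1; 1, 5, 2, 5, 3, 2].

417/226

Using pₖ = aₖpₖ₋₁ + pₖ₋₂, qₖ = aₖqₖ₋₁ + qₖ₋₂ (with p₋₁=1, p₋₂=0, q₋₁=0, q₋₂=1):
  k=0: a=1, p=1, q=1
  k=1: a=1, p=2, q=1
  k=2: a=5, p=11, q=6
  k=3: a=2, p=24, q=13
  k=4: a=5, p=131, q=71
  k=5: a=3, p=417, q=226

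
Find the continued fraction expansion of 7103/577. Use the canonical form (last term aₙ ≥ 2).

[12; 3, 4, 2, 9, 2]

7103 = 12·577 + 179
577 = 3·179 + 40
179 = 4·40 + 19
40 = 2·19 + 2
19 = 9·2 + 1
2 = 2·1 + 0  (stop)
So 7103/577 = [12; 3, 4, 2, 9, 2].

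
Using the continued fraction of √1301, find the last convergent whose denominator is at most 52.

√1301 = [36; 14, 2, 2, 2, 2, 14, 72, …] (period length 7).
Convergents:
  p_0/q_0 = 36/1
  p_1/q_1 = 505/14
  p_2/q_2 = 1046/29
  p_3/q_3 = 2597/72
q_2 = 29 ≤ 52 < 72 = q_3, so the answer is 1046/29.

1046/29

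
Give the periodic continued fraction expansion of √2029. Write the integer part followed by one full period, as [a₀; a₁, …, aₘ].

a₀ = ⌊√2029⌋ = 45.
With m₀=0, d₀=1 and mₖ₊₁ = dₖaₖ − mₖ, dₖ₊₁ = (n − mₖ₊₁²)/dₖ, aₖ₊₁ = ⌊(a₀+mₖ₊₁)/dₖ₊₁⌋:
  k=1: m=45, d=4, a=22
  k=2: m=43, d=45, a=1
  k=3: m=2, d=45, a=1
  k=4: m=43, d=4, a=22
  k=5: m=45, d=1, a=90
d=1 and a=2a₀=90 at k=5, so the next step gives (m, d) = (45, 4) again — its k=1 value — and the period has length 5.

[45; 22, 1, 1, 22, 90]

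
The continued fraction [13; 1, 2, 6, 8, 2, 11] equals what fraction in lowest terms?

51643/3774

Fold from the inside: start with 11/1.
  2 + 1/11 = 23/11
  8 + 11/23 = 195/23
  6 + 23/195 = 1193/195
  2 + 195/1193 = 2581/1193
  1 + 1193/2581 = 3774/2581
  13 + 2581/3774 = 51643/3774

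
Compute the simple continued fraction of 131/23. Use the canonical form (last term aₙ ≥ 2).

131 = 5·23 + 16
23 = 1·16 + 7
16 = 2·7 + 2
7 = 3·2 + 1
2 = 2·1 + 0  (stop)
So 131/23 = [5; 1, 2, 3, 2].

[5; 1, 2, 3, 2]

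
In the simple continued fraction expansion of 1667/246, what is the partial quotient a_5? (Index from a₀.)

1

1667 = 6·246 + 191   →  a_0 = 6
246 = 1·191 + 55   →  a_1 = 1
191 = 3·55 + 26   →  a_2 = 3
55 = 2·26 + 3   →  a_3 = 2
26 = 8·3 + 2   →  a_4 = 8
3 = 1·2 + 1   →  a_5 = 1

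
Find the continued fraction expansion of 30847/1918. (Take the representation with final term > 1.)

[16; 12, 15, 1, 9]

30847 = 16*1918 + 159
1918 = 12*159 + 10
159 = 15*10 + 9
10 = 1*9 + 1
9 = 9*1 + 0  (stop)
So 30847/1918 = [16; 12, 15, 1, 9].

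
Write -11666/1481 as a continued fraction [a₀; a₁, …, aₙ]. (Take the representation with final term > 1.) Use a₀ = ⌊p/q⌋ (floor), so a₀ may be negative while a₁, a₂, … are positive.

-11666 = -8·1481 + 182
1481 = 8·182 + 25
182 = 7·25 + 7
25 = 3·7 + 4
7 = 1·4 + 3
4 = 1·3 + 1
3 = 3·1 + 0  (stop)
So -11666/1481 = [-8; 8, 7, 3, 1, 1, 3].

[-8; 8, 7, 3, 1, 1, 3]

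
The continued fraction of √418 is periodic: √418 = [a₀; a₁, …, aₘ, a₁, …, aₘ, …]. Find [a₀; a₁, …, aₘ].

[20; 2, 4, 20, 4, 2, 40]

a₀ = ⌊√418⌋ = 20.
With m₀=0, d₀=1 and mₖ₊₁ = dₖaₖ − mₖ, dₖ₊₁ = (n − mₖ₊₁²)/dₖ, aₖ₊₁ = ⌊(a₀+mₖ₊₁)/dₖ₊₁⌋:
  k=1: m=20, d=18, a=2
  k=2: m=16, d=9, a=4
  k=3: m=20, d=2, a=20
  k=4: m=20, d=9, a=4
  k=5: m=16, d=18, a=2
  k=6: m=20, d=1, a=40
d=1 and a=2a₀=40 at k=6, so the next step gives (m, d) = (20, 18) again — its k=1 value — and the period has length 6.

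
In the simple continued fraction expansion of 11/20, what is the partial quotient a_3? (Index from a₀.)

11 = 0·20 + 11   →  a_0 = 0
20 = 1·11 + 9   →  a_1 = 1
11 = 1·9 + 2   →  a_2 = 1
9 = 4·2 + 1   →  a_3 = 4

4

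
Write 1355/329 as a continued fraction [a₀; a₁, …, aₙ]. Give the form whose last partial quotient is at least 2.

[4; 8, 2, 3, 2, 2]

1355 = 4·329 + 39
329 = 8·39 + 17
39 = 2·17 + 5
17 = 3·5 + 2
5 = 2·2 + 1
2 = 2·1 + 0  (stop)
So 1355/329 = [4; 8, 2, 3, 2, 2].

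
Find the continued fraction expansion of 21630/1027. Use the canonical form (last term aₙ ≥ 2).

[21; 16, 3, 3, 6]

21630 = 21*1027 + 63
1027 = 16*63 + 19
63 = 3*19 + 6
19 = 3*6 + 1
6 = 6*1 + 0  (stop)
So 21630/1027 = [21; 16, 3, 3, 6].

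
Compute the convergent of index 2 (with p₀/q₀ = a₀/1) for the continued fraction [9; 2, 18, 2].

Using pₖ = aₖpₖ₋₁ + pₖ₋₂, qₖ = aₖqₖ₋₁ + qₖ₋₂ (with p₋₁=1, p₋₂=0, q₋₁=0, q₋₂=1):
  k=0: a=9, p=9, q=1
  k=1: a=2, p=19, q=2
  k=2: a=18, p=351, q=37

351/37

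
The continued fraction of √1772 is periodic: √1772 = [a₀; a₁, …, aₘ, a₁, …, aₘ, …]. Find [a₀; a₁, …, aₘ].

a₀ = ⌊√1772⌋ = 42.
With m₀=0, d₀=1 and mₖ₊₁ = dₖaₖ − mₖ, dₖ₊₁ = (n − mₖ₊₁²)/dₖ, aₖ₊₁ = ⌊(a₀+mₖ₊₁)/dₖ₊₁⌋:
  k=1: m=42, d=8, a=10
  k=2: m=38, d=41, a=1
  k=3: m=3, d=43, a=1
  k=4: m=40, d=4, a=20
  k=5: m=40, d=43, a=1
  k=6: m=3, d=41, a=1
  k=7: m=38, d=8, a=10
  k=8: m=42, d=1, a=84
d=1 and a=2a₀=84 at k=8, so the next step gives (m, d) = (42, 8) again — its k=1 value — and the period has length 8.

[42; 10, 1, 1, 20, 1, 1, 10, 84]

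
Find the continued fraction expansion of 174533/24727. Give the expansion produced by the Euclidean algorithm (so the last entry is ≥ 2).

[7; 17, 8, 14, 1, 11]

174533 = 7×24727 + 1444
24727 = 17×1444 + 179
1444 = 8×179 + 12
179 = 14×12 + 11
12 = 1×11 + 1
11 = 11×1 + 0  (stop)
So 174533/24727 = [7; 17, 8, 14, 1, 11].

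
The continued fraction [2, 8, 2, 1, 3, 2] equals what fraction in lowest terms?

Using pₖ = aₖpₖ₋₁ + pₖ₋₂ and qₖ = aₖqₖ₋₁ + qₖ₋₂:
  k=0: a=2, p=2, q=1
  k=1: a=8, p=17, q=8
  k=2: a=2, p=36, q=17
  k=3: a=1, p=53, q=25
  k=4: a=3, p=195, q=92
  k=5: a=2, p=443, q=209

443/209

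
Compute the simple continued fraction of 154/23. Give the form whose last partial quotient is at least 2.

[6; 1, 2, 3, 2]

154 = 6×23 + 16
23 = 1×16 + 7
16 = 2×7 + 2
7 = 3×2 + 1
2 = 2×1 + 0  (stop)
So 154/23 = [6; 1, 2, 3, 2].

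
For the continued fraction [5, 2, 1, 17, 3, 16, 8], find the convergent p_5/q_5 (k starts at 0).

14123/2645

Using pₖ = aₖpₖ₋₁ + pₖ₋₂, qₖ = aₖqₖ₋₁ + qₖ₋₂ (with p₋₁=1, p₋₂=0, q₋₁=0, q₋₂=1):
  k=0: a=5, p=5, q=1
  k=1: a=2, p=11, q=2
  k=2: a=1, p=16, q=3
  k=3: a=17, p=283, q=53
  k=4: a=3, p=865, q=162
  k=5: a=16, p=14123, q=2645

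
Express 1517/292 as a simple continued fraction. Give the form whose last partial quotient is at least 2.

[5; 5, 8, 7]

1517 = 5·292 + 57
292 = 5·57 + 7
57 = 8·7 + 1
7 = 7·1 + 0  (stop)
So 1517/292 = [5; 5, 8, 7].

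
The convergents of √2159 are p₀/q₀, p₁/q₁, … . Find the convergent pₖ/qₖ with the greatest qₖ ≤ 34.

1301/28

√2159 = [46; 2, 6, 1, 1, 1, 6, 2, 92, …] (period length 8).
Convergents:
  p_0/q_0 = 46/1
  p_1/q_1 = 93/2
  p_2/q_2 = 604/13
  p_3/q_3 = 697/15
  p_4/q_4 = 1301/28
  p_5/q_5 = 1998/43
q_4 = 28 ≤ 34 < 43 = q_5, so the answer is 1301/28.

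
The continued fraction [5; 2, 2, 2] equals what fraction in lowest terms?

65/12

Fold from the inside: start with 2/1.
  2 + 1/2 = 5/2
  2 + 2/5 = 12/5
  5 + 5/12 = 65/12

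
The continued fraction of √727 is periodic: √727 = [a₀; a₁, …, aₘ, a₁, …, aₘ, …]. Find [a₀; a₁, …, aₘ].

a₀ = ⌊√727⌋ = 26.

[26; 1, 25, 1, 52]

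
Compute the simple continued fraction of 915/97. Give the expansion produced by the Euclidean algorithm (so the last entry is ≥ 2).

[9; 2, 3, 4, 3]

915 = 9·97 + 42
97 = 2·42 + 13
42 = 3·13 + 3
13 = 4·3 + 1
3 = 3·1 + 0  (stop)
So 915/97 = [9; 2, 3, 4, 3].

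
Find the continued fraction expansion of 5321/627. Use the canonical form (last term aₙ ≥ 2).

[8; 2, 17, 1, 16]

5321 = 8*627 + 305
627 = 2*305 + 17
305 = 17*17 + 16
17 = 1*16 + 1
16 = 16*1 + 0  (stop)
So 5321/627 = [8; 2, 17, 1, 16].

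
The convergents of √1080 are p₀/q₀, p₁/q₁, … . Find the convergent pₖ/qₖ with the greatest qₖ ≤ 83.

723/22

√1080 = [32; 1, 6, 3, 6, 1, 64, …] (period length 6).
Convergents:
  p_0/q_0 = 32/1
  p_1/q_1 = 33/1
  p_2/q_2 = 230/7
  p_3/q_3 = 723/22
  p_4/q_4 = 4568/139
q_3 = 22 ≤ 83 < 139 = q_4, so the answer is 723/22.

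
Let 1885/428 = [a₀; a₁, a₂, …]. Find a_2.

2

1885 = 4·428 + 173   →  a_0 = 4
428 = 2·173 + 82   →  a_1 = 2
173 = 2·82 + 9   →  a_2 = 2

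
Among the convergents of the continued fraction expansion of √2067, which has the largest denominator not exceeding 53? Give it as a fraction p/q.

√2067 = [45; 2, 6, 2, 90, …] (period length 4).
Convergents:
  p_0/q_0 = 45/1
  p_1/q_1 = 91/2
  p_2/q_2 = 591/13
  p_3/q_3 = 1273/28
  p_4/q_4 = 115161/2533
q_3 = 28 ≤ 53 < 2533 = q_4, so the answer is 1273/28.

1273/28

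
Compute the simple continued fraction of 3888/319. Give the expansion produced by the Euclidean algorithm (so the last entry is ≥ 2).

3888 = 12·319 + 60
319 = 5·60 + 19
60 = 3·19 + 3
19 = 6·3 + 1
3 = 3·1 + 0  (stop)
So 3888/319 = [12; 5, 3, 6, 3].

[12; 5, 3, 6, 3]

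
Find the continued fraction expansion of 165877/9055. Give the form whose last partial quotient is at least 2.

165877 = 18*9055 + 2887
9055 = 3*2887 + 394
2887 = 7*394 + 129
394 = 3*129 + 7
129 = 18*7 + 3
7 = 2*3 + 1
3 = 3*1 + 0  (stop)
So 165877/9055 = [18; 3, 7, 3, 18, 2, 3].

[18; 3, 7, 3, 18, 2, 3]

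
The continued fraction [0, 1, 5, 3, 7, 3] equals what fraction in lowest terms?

367/436

Fold from the inside: start with 3/1.
  7 + 1/3 = 22/3
  3 + 3/22 = 69/22
  5 + 22/69 = 367/69
  1 + 69/367 = 436/367
  0 + 367/436 = 367/436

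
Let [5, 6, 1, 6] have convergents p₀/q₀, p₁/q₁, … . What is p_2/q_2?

Using pₖ = aₖpₖ₋₁ + pₖ₋₂, qₖ = aₖqₖ₋₁ + qₖ₋₂ (with p₋₁=1, p₋₂=0, q₋₁=0, q₋₂=1):
  k=0: a=5, p=5, q=1
  k=1: a=6, p=31, q=6
  k=2: a=1, p=36, q=7

36/7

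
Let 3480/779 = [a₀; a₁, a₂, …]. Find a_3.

7

3480 = 4·779 + 364   →  a_0 = 4
779 = 2·364 + 51   →  a_1 = 2
364 = 7·51 + 7   →  a_2 = 7
51 = 7·7 + 2   →  a_3 = 7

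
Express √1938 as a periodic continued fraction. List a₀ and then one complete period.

[44; 44, 88]

a₀ = ⌊√1938⌋ = 44.
With m₀=0, d₀=1 and mₖ₊₁ = dₖaₖ − mₖ, dₖ₊₁ = (n − mₖ₊₁²)/dₖ, aₖ₊₁ = ⌊(a₀+mₖ₊₁)/dₖ₊₁⌋:
  k=1: m=44, d=2, a=44
  k=2: m=44, d=1, a=88
d=1 and a=2a₀=88 at k=2, so the next step gives (m, d) = (44, 2) again — its k=1 value — and the period has length 2.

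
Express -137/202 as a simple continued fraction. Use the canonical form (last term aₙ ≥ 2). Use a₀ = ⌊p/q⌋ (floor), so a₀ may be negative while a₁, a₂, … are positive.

-137 = -1×202 + 65
202 = 3×65 + 7
65 = 9×7 + 2
7 = 3×2 + 1
2 = 2×1 + 0  (stop)
So -137/202 = [-1; 3, 9, 3, 2].

[-1; 3, 9, 3, 2]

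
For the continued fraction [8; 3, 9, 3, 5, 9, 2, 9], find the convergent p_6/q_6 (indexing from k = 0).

Using pₖ = aₖpₖ₋₁ + pₖ₋₂, qₖ = aₖqₖ₋₁ + qₖ₋₂ (with p₋₁=1, p₋₂=0, q₋₁=0, q₋₂=1):
  k=0: a=8, p=8, q=1
  k=1: a=3, p=25, q=3
  k=2: a=9, p=233, q=28
  k=3: a=3, p=724, q=87
  k=4: a=5, p=3853, q=463
  k=5: a=9, p=35401, q=4254
  k=6: a=2, p=74655, q=8971

74655/8971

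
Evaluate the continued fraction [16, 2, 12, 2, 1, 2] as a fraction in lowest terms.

3395/206

Using pₖ = aₖpₖ₋₁ + pₖ₋₂ and qₖ = aₖqₖ₋₁ + qₖ₋₂:
  k=0: a=16, p=16, q=1
  k=1: a=2, p=33, q=2
  k=2: a=12, p=412, q=25
  k=3: a=2, p=857, q=52
  k=4: a=1, p=1269, q=77
  k=5: a=2, p=3395, q=206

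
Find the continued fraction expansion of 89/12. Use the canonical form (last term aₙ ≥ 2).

[7; 2, 2, 2]

89 = 7×12 + 5
12 = 2×5 + 2
5 = 2×2 + 1
2 = 2×1 + 0  (stop)
So 89/12 = [7; 2, 2, 2].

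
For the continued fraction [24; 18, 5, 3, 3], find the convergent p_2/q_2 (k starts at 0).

2189/91

Using pₖ = aₖpₖ₋₁ + pₖ₋₂, qₖ = aₖqₖ₋₁ + qₖ₋₂ (with p₋₁=1, p₋₂=0, q₋₁=0, q₋₂=1):
  k=0: a=24, p=24, q=1
  k=1: a=18, p=433, q=18
  k=2: a=5, p=2189, q=91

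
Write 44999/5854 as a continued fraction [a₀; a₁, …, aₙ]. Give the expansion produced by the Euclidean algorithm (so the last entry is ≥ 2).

44999 = 7*5854 + 4021
5854 = 1*4021 + 1833
4021 = 2*1833 + 355
1833 = 5*355 + 58
355 = 6*58 + 7
58 = 8*7 + 2
7 = 3*2 + 1
2 = 2*1 + 0  (stop)
So 44999/5854 = [7; 1, 2, 5, 6, 8, 3, 2].

[7; 1, 2, 5, 6, 8, 3, 2]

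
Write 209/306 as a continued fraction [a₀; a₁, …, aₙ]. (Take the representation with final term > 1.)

[0; 1, 2, 6, 2, 7]

209 = 0·306 + 209
306 = 1·209 + 97
209 = 2·97 + 15
97 = 6·15 + 7
15 = 2·7 + 1
7 = 7·1 + 0  (stop)
So 209/306 = [0; 1, 2, 6, 2, 7].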